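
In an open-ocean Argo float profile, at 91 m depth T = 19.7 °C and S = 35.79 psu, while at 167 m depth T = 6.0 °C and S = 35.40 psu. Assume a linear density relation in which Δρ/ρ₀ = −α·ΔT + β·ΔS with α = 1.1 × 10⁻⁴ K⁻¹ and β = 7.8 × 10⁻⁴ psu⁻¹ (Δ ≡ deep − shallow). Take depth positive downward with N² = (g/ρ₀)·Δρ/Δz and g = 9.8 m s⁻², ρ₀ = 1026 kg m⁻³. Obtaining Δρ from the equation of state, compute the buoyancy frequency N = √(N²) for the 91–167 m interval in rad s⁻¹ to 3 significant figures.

0.0125 rad s⁻¹

ΔT = -13.7 K, ΔS = -0.39 psu (deep − shallow).
Δρ/ρ₀ = −αΔT + βΔS = 1.507 × 10⁻³ − 3.042 × 10⁻⁴ = 1.2028 × 10⁻³, so Δρ ≈ 1.234 kg m⁻³.
N² = (g/ρ₀)·Δρ/Δz = g·(Δρ/ρ₀)/Δz = 9.8 × 1.2028 × 10⁻³ / 76 = 1.5510 × 10⁻⁴ s⁻².
N = √(1.5510 × 10⁻⁴) = 0.012454 rad s⁻¹ ≈ 0.0125 rad s⁻¹.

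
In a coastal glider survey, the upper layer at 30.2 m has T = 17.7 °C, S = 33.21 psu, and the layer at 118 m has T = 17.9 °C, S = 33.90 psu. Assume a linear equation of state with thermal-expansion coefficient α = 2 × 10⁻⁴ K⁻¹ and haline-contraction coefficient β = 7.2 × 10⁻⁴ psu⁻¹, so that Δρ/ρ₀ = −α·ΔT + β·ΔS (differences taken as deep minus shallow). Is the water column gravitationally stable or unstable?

ΔT = 17.9 − 17.7 = +0.2 K and ΔS = 33.90 − 33.21 = +0.69 psu (deep − shallow).
−αΔT = -4.00 × 10⁻⁵; βΔS = 4.968 × 10⁻⁴; sum Δρ/ρ₀ = 4.568 × 10⁻⁴.
Δρ/ρ₀ > 0, so Δρ > 0: deeper water is denser → statically stable.

stable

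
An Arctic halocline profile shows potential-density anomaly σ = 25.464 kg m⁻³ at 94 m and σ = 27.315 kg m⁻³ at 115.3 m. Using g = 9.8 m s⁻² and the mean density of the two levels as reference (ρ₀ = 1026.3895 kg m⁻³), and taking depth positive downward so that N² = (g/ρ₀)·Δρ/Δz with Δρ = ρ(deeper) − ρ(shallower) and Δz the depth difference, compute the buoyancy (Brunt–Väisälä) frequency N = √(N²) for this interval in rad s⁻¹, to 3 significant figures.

Δρ = 1027.315 − 1025.464 = 1.851 kg m⁻³ over Δz = 115.3 − 94 = 21.3 m.
N² = (9.8/1026.3895) × (1.851/21.3) = 8.2974 × 10⁻⁴ s⁻².
N = √(8.2974 × 10⁻⁴) = 0.028805 rad s⁻¹ ≈ 0.0288 rad s⁻¹.
N² > 0, so the interval is statically stable.

0.0288 rad s⁻¹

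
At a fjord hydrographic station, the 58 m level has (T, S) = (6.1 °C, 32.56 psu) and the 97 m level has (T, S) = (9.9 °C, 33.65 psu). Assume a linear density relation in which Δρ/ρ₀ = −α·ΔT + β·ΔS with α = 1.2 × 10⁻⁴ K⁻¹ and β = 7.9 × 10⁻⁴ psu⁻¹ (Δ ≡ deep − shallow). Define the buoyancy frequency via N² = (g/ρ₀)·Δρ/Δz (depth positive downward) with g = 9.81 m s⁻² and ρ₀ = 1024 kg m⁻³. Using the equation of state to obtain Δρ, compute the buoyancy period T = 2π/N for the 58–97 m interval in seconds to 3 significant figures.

622 s

ΔT = +3.8 K, ΔS = +1.09 psu (deep − shallow).
Δρ/ρ₀ = −αΔT + βΔS = -4.56 × 10⁻⁴ + 8.611 × 10⁻⁴ = 4.051 × 10⁻⁴, so Δρ ≈ 0.4148 kg m⁻³.
N² = (g/ρ₀)·Δρ/Δz = g·(Δρ/ρ₀)/Δz = 9.81 × 4.051 × 10⁻⁴ / 39 = 1.0190 × 10⁻⁴ s⁻².
N = √(1.0190 × 10⁻⁴) = 0.010095 rad s⁻¹ → T = 2π/N = 622.41 s ≈ 622 s.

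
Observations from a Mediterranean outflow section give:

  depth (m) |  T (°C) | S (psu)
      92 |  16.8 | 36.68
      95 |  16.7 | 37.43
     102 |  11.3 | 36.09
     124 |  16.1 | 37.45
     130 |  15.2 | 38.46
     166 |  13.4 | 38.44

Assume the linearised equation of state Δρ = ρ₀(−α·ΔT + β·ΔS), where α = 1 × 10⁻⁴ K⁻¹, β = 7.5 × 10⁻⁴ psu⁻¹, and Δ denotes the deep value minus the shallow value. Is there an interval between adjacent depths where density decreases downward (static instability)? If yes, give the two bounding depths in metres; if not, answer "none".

Evaluate Δρ/ρ₀ = −αΔT + βΔS across each adjacent pair:
  92–95 m: −αΔT+βΔS = −(1 × 10⁻⁴)(-0.1)+(7.5 × 10⁻⁴)(+0.75) = 5.7 × 10⁻⁴ → stable
  95–102 m: −αΔT+βΔS = −(1 × 10⁻⁴)(-5.4)+(7.5 × 10⁻⁴)(-1.34) = -4.6 × 10⁻⁴ → UNSTABLE
  102–124 m: −αΔT+βΔS = −(1 × 10⁻⁴)(+4.8)+(7.5 × 10⁻⁴)(+1.36) = 5.4 × 10⁻⁴ → stable
  124–130 m: −αΔT+βΔS = −(1 × 10⁻⁴)(-0.9)+(7.5 × 10⁻⁴)(+1.01) = 8.5 × 10⁻⁴ → stable
  130–166 m: −αΔT+βΔS = −(1 × 10⁻⁴)(-1.8)+(7.5 × 10⁻⁴)(-0.02) = 1.6 × 10⁻⁴ → stable
The 95–102 m interval has Δρ < 0: lighter water underlies denser water.

95–102 m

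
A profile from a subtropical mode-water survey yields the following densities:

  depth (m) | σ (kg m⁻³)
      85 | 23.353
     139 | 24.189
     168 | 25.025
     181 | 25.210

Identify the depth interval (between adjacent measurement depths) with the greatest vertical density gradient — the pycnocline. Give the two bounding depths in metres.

139–168 m

Compute the density gradient over each adjacent pair:
  85–139 m: Δρ/Δz = 0.836/54 = 0.015 kg m⁻⁴
  139–168 m: Δρ/Δz = 0.836/29 = 0.029 kg m⁻⁴
  168–181 m: Δρ/Δz = 0.185/13 = 0.014 kg m⁻⁴
The largest gradient is in the 139–168 m interval — the pycnocline.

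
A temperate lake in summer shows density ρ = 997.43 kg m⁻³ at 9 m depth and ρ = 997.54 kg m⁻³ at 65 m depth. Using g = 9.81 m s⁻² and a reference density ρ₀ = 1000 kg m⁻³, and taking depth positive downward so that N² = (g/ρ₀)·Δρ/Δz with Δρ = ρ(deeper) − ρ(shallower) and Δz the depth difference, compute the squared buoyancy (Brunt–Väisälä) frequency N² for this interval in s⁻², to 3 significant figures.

Δρ = 997.54 − 997.43 = 0.11 kg m⁻³ over Δz = 65 − 9 = 56 m.
N² = (9.81/1000) × (0.11/56) = 1.9270 × 10⁻⁵ s⁻² ≈ 1.93 × 10⁻⁵ s⁻².

1.93 × 10⁻⁵ s⁻²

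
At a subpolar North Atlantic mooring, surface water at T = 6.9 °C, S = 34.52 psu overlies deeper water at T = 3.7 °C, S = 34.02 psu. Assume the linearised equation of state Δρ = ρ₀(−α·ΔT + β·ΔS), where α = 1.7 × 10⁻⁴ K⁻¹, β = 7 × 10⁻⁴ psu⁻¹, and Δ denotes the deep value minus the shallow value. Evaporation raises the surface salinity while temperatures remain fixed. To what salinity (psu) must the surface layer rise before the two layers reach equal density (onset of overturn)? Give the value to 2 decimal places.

34.80 psu

Neutral buoyancy requires −α(T_deep − T_surf) + β(S_deep − S_surf′) = 0.
S_surf′ = S_deep − (α/β)·ΔT = 34.02 − (1.7 × 10⁻⁴/7 × 10⁻⁴)·(-3.2) = 34.7971 psu.
Increase required: 34.7971 − 34.52 = 0.2771 psu.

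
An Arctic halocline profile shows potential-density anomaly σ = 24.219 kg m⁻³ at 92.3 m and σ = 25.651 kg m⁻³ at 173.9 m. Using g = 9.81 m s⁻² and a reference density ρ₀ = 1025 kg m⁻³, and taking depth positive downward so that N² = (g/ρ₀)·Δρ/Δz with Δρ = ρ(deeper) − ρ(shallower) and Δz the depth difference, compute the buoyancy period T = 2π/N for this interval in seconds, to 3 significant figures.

485 s

Δρ = 1025.651 − 1024.219 = 1.432 kg m⁻³ over Δz = 173.9 − 92.3 = 81.6 m.
N² = (9.81/1025) × (1.432/81.6) = 1.6796 × 10⁻⁴ s⁻².
N = √(1.6796 × 10⁻⁴) = 0.012960 rad s⁻¹, so T = 2π/N = 484.81 s ≈ 485 s.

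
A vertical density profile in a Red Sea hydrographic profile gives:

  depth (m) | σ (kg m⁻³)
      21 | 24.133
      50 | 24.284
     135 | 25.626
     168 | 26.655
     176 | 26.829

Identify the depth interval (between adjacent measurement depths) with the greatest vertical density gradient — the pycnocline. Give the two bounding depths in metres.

Compute the density gradient over each adjacent pair:
  21–50 m: Δρ/Δz = 0.151/29 = 5.2 × 10⁻³ kg m⁻⁴
  50–135 m: Δρ/Δz = 1.342/85 = 0.016 kg m⁻⁴
  135–168 m: Δρ/Δz = 1.029/33 = 0.031 kg m⁻⁴
  168–176 m: Δρ/Δz = 0.174/8 = 0.022 kg m⁻⁴
The largest gradient is in the 135–168 m interval — the pycnocline.

135–168 m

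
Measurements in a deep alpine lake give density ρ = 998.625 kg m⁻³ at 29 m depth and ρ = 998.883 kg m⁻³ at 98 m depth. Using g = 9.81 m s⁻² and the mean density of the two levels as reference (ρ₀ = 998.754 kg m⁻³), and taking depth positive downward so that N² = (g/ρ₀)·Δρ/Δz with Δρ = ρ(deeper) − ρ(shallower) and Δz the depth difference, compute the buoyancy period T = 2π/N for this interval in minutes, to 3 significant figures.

Δρ = 998.883 − 998.625 = 0.258 kg m⁻³ over Δz = 98 − 29 = 69 m.
N² = (9.81/998.754) × (0.258/69) = 3.6727 × 10⁻⁵ s⁻².
N = √(3.6727 × 10⁻⁵) = 6.0603 × 10⁻³ rad s⁻¹, so T = 2π/N = 1.0368 × 10³ s = 17.280 min ≈ 17.3 min.

17.3 min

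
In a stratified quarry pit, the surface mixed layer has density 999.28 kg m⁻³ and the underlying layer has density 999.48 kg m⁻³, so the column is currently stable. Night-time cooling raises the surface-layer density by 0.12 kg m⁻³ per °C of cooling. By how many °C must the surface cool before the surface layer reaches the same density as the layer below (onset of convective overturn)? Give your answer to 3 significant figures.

1.67 °C

Density deficit of the surface layer: 999.48 − 999.28 = 0.2 kg m⁻³.
Required change = 0.2 / 0.12 = 1.67 °C.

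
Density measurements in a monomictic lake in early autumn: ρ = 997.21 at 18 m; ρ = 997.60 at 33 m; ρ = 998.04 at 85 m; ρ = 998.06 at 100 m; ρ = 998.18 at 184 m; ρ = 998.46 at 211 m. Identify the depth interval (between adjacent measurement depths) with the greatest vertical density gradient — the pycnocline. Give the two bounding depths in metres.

18–33 m

Compute the density gradient over each adjacent pair:
  18–33 m: Δρ/Δz = 0.39/15 = 0.026 kg m⁻⁴
  33–85 m: Δρ/Δz = 0.44/52 = 8.5 × 10⁻³ kg m⁻⁴
  85–100 m: Δρ/Δz = 0.02/15 = 1.3 × 10⁻³ kg m⁻⁴
  100–184 m: Δρ/Δz = 0.12/84 = 1.4 × 10⁻³ kg m⁻⁴
  184–211 m: Δρ/Δz = 0.28/27 = 0.010 kg m⁻⁴
The largest gradient is in the 18–33 m interval — the pycnocline.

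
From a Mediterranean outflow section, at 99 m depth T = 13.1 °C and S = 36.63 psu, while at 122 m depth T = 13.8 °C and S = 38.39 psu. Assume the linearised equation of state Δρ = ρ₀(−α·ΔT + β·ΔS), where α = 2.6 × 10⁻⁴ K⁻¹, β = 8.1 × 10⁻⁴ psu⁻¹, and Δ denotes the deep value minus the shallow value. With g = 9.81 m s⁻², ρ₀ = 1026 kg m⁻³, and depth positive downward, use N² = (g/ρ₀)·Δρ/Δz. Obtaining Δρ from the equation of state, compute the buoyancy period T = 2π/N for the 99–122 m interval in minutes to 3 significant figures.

ΔT = +0.7 K, ΔS = +1.76 psu (deep − shallow).
Δρ/ρ₀ = −αΔT + βΔS = -1.82 × 10⁻⁴ + 1.4256 × 10⁻³ = 1.2436 × 10⁻³, so Δρ ≈ 1.276 kg m⁻³.
N² = (g/ρ₀)·Δρ/Δz = g·(Δρ/ρ₀)/Δz = 9.81 × 1.2436 × 10⁻³ / 23 = 5.3042 × 10⁻⁴ s⁻².
N = √(5.3042 × 10⁻⁴) = 0.023031 rad s⁻¹ → T = 2π/N = 272.81 s = 4.5468 min ≈ 4.55 min.

4.55 min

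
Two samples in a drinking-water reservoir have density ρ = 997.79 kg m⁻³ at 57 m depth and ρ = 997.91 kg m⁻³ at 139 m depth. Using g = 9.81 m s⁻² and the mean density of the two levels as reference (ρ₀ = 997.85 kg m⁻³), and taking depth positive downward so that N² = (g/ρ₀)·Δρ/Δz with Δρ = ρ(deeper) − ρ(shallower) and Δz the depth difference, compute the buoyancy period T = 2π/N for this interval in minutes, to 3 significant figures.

Δρ = 997.91 − 997.79 = 0.12 kg m⁻³ over Δz = 139 − 57 = 82 m.
N² = (9.81/997.85) × (0.12/82) = 1.4387 × 10⁻⁵ s⁻².
N = √(1.4387 × 10⁻⁵) = 3.7930 × 10⁻³ rad s⁻¹, so T = 2π/N = 1.6565 × 10³ s = 27.608 min ≈ 27.6 min.
A positive N² confirms static stability across the interval.

27.6 min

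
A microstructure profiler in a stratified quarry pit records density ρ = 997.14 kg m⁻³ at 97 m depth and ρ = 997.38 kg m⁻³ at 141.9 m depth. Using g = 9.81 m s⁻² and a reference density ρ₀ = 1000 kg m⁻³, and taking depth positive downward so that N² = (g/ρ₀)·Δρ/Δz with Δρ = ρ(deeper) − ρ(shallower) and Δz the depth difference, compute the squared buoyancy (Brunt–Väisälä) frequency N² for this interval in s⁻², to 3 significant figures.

5.24 × 10⁻⁵ s⁻²

Δρ = 997.38 − 997.14 = 0.24 kg m⁻³ over Δz = 141.9 − 97 = 44.9 m.
N² = (9.81/1000) × (0.24/44.9) = 5.2437 × 10⁻⁵ s⁻² ≈ 5.24 × 10⁻⁵ s⁻².
Since Δρ > 0 the layer is stably stratified.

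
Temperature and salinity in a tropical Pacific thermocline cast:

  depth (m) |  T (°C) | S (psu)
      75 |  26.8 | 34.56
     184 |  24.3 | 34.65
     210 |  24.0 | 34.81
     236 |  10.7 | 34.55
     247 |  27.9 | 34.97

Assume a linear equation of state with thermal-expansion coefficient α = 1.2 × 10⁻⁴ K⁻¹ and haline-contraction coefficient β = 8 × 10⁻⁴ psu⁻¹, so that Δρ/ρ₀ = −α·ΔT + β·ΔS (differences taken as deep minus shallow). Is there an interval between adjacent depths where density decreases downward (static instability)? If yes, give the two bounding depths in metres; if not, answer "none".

236–247 m

Evaluate Δρ/ρ₀ = −αΔT + βΔS across each adjacent pair:
  75–184 m: −αΔT+βΔS = −(1.2 × 10⁻⁴)(-2.5)+(8 × 10⁻⁴)(+0.09) = 3.7 × 10⁻⁴ → stable
  184–210 m: −αΔT+βΔS = −(1.2 × 10⁻⁴)(-0.3)+(8 × 10⁻⁴)(+0.16) = 1.6 × 10⁻⁴ → stable
  210–236 m: −αΔT+βΔS = −(1.2 × 10⁻⁴)(-13.3)+(8 × 10⁻⁴)(-0.26) = 1.4 × 10⁻³ → stable
  236–247 m: −αΔT+βΔS = −(1.2 × 10⁻⁴)(+17.2)+(8 × 10⁻⁴)(+0.42) = -1.7 × 10⁻³ → UNSTABLE
The 236–247 m interval has Δρ < 0: lighter water underlies denser water.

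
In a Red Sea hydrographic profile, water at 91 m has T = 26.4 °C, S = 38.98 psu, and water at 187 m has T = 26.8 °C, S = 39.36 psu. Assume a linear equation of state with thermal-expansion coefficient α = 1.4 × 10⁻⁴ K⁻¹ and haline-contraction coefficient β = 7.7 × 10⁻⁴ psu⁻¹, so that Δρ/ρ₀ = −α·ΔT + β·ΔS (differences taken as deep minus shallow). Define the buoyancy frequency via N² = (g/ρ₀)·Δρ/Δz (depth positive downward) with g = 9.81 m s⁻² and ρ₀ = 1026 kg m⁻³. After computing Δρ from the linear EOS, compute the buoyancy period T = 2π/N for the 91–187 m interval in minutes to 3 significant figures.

21.3 min

ΔT = +0.4 K, ΔS = +0.38 psu (deep − shallow).
Δρ/ρ₀ = −αΔT + βΔS = -5.60 × 10⁻⁵ + 2.926 × 10⁻⁴ = 2.366 × 10⁻⁴, so Δρ ≈ 0.2428 kg m⁻³.
N² = (g/ρ₀)·Δρ/Δz = g·(Δρ/ρ₀)/Δz = 9.81 × 2.366 × 10⁻⁴ / 96 = 2.4178 × 10⁻⁵ s⁻².
N = √(2.4178 × 10⁻⁵) = 4.9171 × 10⁻³ rad s⁻¹ → T = 2π/N = 1.2778 × 10³ s = 21.297 min ≈ 21.3 min.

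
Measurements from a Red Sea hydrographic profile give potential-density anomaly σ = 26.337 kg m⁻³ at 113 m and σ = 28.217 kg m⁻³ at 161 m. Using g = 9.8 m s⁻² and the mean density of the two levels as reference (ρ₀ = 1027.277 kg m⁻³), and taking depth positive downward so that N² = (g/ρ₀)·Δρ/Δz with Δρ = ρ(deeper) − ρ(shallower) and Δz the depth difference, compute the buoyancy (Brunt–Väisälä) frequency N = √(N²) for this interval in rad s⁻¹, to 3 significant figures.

Δρ = 1028.217 − 1026.337 = 1.880 kg m⁻³ over Δz = 161 − 113 = 48 m.
N² = (9.8/1027.277) × (1.880/48) = 3.7364 × 10⁻⁴ s⁻².
N = √(3.7364 × 10⁻⁴) = 0.019330 rad s⁻¹ ≈ 0.0193 rad s⁻¹.
Since Δρ > 0 the layer is stably stratified.

0.0193 rad s⁻¹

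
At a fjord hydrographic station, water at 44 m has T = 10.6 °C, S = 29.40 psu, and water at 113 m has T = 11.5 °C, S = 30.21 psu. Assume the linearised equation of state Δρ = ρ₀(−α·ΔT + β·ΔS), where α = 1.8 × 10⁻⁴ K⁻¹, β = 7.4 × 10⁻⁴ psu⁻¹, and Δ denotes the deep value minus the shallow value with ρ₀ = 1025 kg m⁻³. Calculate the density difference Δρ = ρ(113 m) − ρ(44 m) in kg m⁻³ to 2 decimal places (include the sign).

+0.45 kg m⁻³

ΔT = +0.9 K, ΔS = +0.81 psu (deep − shallow).
Δρ/ρ₀ = −(1.8 × 10⁻⁴)(+0.9) + (7.4 × 10⁻⁴)(+0.81) = 4.374 × 10⁻⁴.
Δρ = 1025 × (4.374 × 10⁻⁴) = +0.45 kg m⁻³.
Positive Δρ: denser below, stable.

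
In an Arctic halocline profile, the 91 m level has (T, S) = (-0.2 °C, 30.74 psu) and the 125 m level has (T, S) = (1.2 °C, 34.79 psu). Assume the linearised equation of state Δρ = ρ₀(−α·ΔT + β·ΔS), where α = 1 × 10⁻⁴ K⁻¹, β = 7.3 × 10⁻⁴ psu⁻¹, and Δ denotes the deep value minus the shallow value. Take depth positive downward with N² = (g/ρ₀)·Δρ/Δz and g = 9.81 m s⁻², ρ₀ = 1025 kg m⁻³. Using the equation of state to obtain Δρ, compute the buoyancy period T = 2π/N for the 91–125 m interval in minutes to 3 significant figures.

ΔT = +1.4 K, ΔS = +4.05 psu (deep − shallow).
Δρ/ρ₀ = −αΔT + βΔS = -1.40 × 10⁻⁴ + 2.9565 × 10⁻³ = 2.8165 × 10⁻³, so Δρ ≈ 2.887 kg m⁻³.
N² = (g/ρ₀)·Δρ/Δz = g·(Δρ/ρ₀)/Δz = 9.81 × 2.8165 × 10⁻³ / 34 = 8.1264 × 10⁻⁴ s⁻².
N = √(8.1264 × 10⁻⁴) = 0.028507 rad s⁻¹ → T = 2π/N = 220.41 s = 3.6735 min ≈ 3.67 min.

3.67 min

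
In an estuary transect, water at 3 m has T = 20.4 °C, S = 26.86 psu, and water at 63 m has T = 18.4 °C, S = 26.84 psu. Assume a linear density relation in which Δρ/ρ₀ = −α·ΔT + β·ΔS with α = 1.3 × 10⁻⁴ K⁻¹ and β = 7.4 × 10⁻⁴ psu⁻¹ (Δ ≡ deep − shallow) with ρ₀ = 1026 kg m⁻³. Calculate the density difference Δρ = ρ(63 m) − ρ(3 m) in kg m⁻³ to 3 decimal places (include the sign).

+0.252 kg m⁻³

ΔT = -2.0 K, ΔS = -0.02 psu (deep − shallow).
Δρ/ρ₀ = −(1.3 × 10⁻⁴)(-2.0) + (7.4 × 10⁻⁴)(-0.02) = 2.452 × 10⁻⁴.
Δρ = 1026 × (2.452 × 10⁻⁴) = +0.252 kg m⁻³.
Positive Δρ: denser below, stable.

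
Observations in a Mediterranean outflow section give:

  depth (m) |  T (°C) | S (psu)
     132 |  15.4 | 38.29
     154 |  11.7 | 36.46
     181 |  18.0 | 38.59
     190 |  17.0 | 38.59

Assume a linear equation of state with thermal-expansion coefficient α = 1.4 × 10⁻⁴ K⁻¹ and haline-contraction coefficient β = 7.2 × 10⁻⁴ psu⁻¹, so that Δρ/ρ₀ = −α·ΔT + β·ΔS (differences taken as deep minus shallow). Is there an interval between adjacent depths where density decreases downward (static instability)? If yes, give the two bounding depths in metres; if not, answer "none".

132–154 m

Evaluate Δρ/ρ₀ = −αΔT + βΔS across each adjacent pair:
  132–154 m: −αΔT+βΔS = −(1.4 × 10⁻⁴)(-3.7)+(7.2 × 10⁻⁴)(-1.83) = -8.0 × 10⁻⁴ → UNSTABLE
  154–181 m: −αΔT+βΔS = −(1.4 × 10⁻⁴)(+6.3)+(7.2 × 10⁻⁴)(+2.13) = 6.5 × 10⁻⁴ → stable
  181–190 m: −αΔT+βΔS = −(1.4 × 10⁻⁴)(-1.0)+(7.2 × 10⁻⁴)(+0.00) = 1.4 × 10⁻⁴ → stable
The 132–154 m interval has Δρ < 0: lighter water underlies denser water.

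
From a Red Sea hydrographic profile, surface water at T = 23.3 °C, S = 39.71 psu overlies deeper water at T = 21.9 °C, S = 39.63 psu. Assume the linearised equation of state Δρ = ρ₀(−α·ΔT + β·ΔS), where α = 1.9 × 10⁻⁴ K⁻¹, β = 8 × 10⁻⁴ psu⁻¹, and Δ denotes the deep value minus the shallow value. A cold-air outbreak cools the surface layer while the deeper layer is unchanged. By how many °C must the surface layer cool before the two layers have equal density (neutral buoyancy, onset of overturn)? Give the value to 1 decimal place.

Neutral buoyancy requires Δρ = 0, i.e. −α(T_deep − T_surf′) + β(S_deep − S_surf) = 0.
T_surf′ = T_deep − (β/α)·ΔS = 21.9 − (8 × 10⁻⁴/1.9 × 10⁻⁴)·(-0.08) = 22.237 °C.
Cooling required: 23.3 − (22.237) = 1.063 °C.

1.1 °C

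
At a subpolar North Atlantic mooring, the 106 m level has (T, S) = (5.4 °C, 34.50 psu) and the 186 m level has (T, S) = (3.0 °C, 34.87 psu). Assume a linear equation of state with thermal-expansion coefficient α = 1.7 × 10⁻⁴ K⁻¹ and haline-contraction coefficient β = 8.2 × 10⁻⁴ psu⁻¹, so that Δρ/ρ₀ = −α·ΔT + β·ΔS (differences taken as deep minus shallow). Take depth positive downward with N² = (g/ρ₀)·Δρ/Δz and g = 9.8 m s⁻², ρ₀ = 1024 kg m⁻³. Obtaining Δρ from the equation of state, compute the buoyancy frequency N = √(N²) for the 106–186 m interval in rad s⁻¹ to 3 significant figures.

ΔT = -2.4 K, ΔS = +0.37 psu (deep − shallow).
Δρ/ρ₀ = −αΔT + βΔS = 4.08 × 10⁻⁴ + 3.034 × 10⁻⁴ = 7.114 × 10⁻⁴, so Δρ ≈ 0.7285 kg m⁻³.
N² = (g/ρ₀)·Δρ/Δz = g·(Δρ/ρ₀)/Δz = 9.8 × 7.114 × 10⁻⁴ / 80 = 8.7147 × 10⁻⁵ s⁻².
N = √(8.7147 × 10⁻⁵) = 9.3353 × 10⁻³ rad s⁻¹ ≈ 9.34 × 10⁻³ rad s⁻¹.

9.34 × 10⁻³ rad s⁻¹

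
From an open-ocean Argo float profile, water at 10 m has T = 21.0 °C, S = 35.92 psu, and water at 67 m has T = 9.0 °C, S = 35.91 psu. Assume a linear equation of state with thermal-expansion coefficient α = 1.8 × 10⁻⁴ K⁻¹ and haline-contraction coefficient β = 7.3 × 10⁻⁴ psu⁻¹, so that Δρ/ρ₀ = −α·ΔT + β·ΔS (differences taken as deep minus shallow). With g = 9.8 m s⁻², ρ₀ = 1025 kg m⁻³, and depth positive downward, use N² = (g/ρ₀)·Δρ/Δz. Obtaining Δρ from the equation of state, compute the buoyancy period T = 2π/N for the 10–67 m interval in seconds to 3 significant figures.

327 s

ΔT = -12.0 K, ΔS = -0.01 psu (deep − shallow).
Δρ/ρ₀ = −αΔT + βΔS = 2.16 × 10⁻³ − 7.30 × 10⁻⁶ = 2.1527 × 10⁻³, so Δρ ≈ 2.207 kg m⁻³.
N² = (g/ρ₀)·Δρ/Δz = g·(Δρ/ρ₀)/Δz = 9.8 × 2.1527 × 10⁻³ / 57 = 3.7011 × 10⁻⁴ s⁻².
N = √(3.7011 × 10⁻⁴) = 0.019238 rad s⁻¹ → T = 2π/N = 326.60 s ≈ 327 s.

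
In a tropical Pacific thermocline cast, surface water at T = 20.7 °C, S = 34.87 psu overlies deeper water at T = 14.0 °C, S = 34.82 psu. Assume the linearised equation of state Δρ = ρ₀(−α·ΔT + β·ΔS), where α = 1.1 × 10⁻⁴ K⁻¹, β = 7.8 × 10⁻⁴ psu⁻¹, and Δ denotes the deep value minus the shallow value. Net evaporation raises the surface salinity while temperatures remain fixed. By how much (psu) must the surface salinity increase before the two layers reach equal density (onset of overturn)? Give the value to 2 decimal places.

Neutral buoyancy requires −α(T_deep − T_surf) + β(S_deep − S_surf′) = 0.
S_surf′ = S_deep − (α/β)·ΔT = 34.82 − (1.1 × 10⁻⁴/7.8 × 10⁻⁴)·(-6.7) = 35.7649 psu.
Increase required: 35.7649 − 34.87 = 0.8949 psu.

0.89 psu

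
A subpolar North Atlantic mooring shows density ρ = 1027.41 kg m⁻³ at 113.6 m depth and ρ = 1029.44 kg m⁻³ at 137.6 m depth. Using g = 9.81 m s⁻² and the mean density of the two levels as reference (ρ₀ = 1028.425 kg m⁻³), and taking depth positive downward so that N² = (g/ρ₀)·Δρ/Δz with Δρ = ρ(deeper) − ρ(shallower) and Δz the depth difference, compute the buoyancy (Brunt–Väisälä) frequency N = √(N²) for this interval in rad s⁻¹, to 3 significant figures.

Δρ = 1029.44 − 1027.41 = 2.03 kg m⁻³ over Δz = 137.6 − 113.6 = 24 m.
N² = (9.81/1028.425) × (2.03/24) = 8.0683 × 10⁻⁴ s⁻².
N = √(8.0683 × 10⁻⁴) = 0.028405 rad s⁻¹ ≈ 0.0284 rad s⁻¹.

0.0284 rad s⁻¹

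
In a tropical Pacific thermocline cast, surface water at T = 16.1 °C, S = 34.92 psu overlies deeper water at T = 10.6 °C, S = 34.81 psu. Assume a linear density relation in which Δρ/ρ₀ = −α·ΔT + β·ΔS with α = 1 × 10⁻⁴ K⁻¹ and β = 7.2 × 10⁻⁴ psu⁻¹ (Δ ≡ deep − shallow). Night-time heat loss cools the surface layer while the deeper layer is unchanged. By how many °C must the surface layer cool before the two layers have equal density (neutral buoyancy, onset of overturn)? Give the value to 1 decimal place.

4.7 °C

Neutral buoyancy requires Δρ = 0, i.e. −α(T_deep − T_surf′) + β(S_deep − S_surf) = 0.
T_surf′ = T_deep − (β/α)·ΔS = 10.6 − (7.2 × 10⁻⁴/1 × 10⁻⁴)·(-0.11) = 11.392 °C.
Cooling required: 16.1 − (11.392) = 4.708 °C.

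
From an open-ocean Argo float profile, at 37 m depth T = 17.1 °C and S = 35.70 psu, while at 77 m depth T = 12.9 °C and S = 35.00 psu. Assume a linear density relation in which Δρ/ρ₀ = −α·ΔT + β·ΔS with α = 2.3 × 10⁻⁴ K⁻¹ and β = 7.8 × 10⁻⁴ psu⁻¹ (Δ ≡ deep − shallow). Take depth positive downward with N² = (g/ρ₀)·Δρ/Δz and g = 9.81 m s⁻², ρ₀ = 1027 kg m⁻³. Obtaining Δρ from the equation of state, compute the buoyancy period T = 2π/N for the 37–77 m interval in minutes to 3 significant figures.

10.3 min

ΔT = -4.2 K, ΔS = -0.70 psu (deep − shallow).
Δρ/ρ₀ = −αΔT + βΔS = 9.66 × 10⁻⁴ − 5.46 × 10⁻⁴ = 4.20 × 10⁻⁴, so Δρ ≈ 0.4313 kg m⁻³.
N² = (g/ρ₀)·Δρ/Δz = g·(Δρ/ρ₀)/Δz = 9.81 × 4.20 × 10⁻⁴ / 40 = 1.0301 × 10⁻⁴ s⁻².
N = √(1.0301 × 10⁻⁴) = 0.010149 rad s⁻¹ → T = 2π/N = 619.09 s = 10.318 min ≈ 10.3 min.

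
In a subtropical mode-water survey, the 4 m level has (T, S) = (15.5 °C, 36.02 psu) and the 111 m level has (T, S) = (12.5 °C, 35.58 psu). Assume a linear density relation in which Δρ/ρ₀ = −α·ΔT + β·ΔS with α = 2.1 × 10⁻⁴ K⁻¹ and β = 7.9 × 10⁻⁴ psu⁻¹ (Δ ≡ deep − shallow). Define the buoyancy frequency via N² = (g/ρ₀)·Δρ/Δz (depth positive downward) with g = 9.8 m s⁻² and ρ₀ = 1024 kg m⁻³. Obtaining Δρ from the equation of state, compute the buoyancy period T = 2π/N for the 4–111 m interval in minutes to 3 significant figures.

20.6 min

ΔT = -3.0 K, ΔS = -0.44 psu (deep − shallow).
Δρ/ρ₀ = −αΔT + βΔS = 6.30 × 10⁻⁴ − 3.476 × 10⁻⁴ = 2.824 × 10⁻⁴, so Δρ ≈ 0.2892 kg m⁻³.
N² = (g/ρ₀)·Δρ/Δz = g·(Δρ/ρ₀)/Δz = 9.8 × 2.824 × 10⁻⁴ / 107 = 2.5865 × 10⁻⁵ s⁻².
N = √(2.5865 × 10⁻⁵) = 5.0858 × 10⁻³ rad s⁻¹ → T = 2π/N = 1.2354 × 10³ s = 20.590 min ≈ 20.6 min.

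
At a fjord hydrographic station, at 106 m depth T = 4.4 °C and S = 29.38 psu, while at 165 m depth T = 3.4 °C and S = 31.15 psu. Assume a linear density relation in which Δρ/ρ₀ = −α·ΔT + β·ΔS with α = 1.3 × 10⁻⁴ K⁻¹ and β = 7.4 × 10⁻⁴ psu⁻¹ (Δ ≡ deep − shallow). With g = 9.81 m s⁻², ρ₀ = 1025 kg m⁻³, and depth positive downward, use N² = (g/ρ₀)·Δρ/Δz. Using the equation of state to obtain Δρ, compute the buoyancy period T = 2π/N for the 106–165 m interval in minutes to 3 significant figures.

6.77 min

ΔT = -1.0 K, ΔS = +1.77 psu (deep − shallow).
Δρ/ρ₀ = −αΔT + βΔS = 1.30 × 10⁻⁴ + 1.3098 × 10⁻³ = 1.4398 × 10⁻³, so Δρ ≈ 1.476 kg m⁻³.
N² = (g/ρ₀)·Δρ/Δz = g·(Δρ/ρ₀)/Δz = 9.81 × 1.4398 × 10⁻³ / 59 = 2.3940 × 10⁻⁴ s⁻².
N = √(2.3940 × 10⁻⁴) = 0.015473 rad s⁻¹ → T = 2π/N = 406.07 s = 6.7678 min ≈ 6.77 min.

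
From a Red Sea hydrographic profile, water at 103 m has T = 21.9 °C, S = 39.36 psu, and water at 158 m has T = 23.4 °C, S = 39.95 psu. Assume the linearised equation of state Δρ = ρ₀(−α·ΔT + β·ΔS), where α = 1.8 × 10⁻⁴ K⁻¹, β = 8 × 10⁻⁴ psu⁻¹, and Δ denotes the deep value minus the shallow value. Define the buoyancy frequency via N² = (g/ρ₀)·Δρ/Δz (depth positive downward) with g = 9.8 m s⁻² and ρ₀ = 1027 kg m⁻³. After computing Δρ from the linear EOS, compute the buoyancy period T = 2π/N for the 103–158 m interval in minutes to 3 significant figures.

ΔT = +1.5 K, ΔS = +0.59 psu (deep − shallow).
Δρ/ρ₀ = −αΔT + βΔS = -2.70 × 10⁻⁴ + 4.72 × 10⁻⁴ = 2.02 × 10⁻⁴, so Δρ ≈ 0.2075 kg m⁻³.
N² = (g/ρ₀)·Δρ/Δz = g·(Δρ/ρ₀)/Δz = 9.8 × 2.02 × 10⁻⁴ / 55 = 3.5993 × 10⁻⁵ s⁻².
N = √(3.5993 × 10⁻⁵) = 5.9994 × 10⁻³ rad s⁻¹ → T = 2π/N = 1.0473 × 10³ s = 17.455 min ≈ 17.5 min.

17.5 min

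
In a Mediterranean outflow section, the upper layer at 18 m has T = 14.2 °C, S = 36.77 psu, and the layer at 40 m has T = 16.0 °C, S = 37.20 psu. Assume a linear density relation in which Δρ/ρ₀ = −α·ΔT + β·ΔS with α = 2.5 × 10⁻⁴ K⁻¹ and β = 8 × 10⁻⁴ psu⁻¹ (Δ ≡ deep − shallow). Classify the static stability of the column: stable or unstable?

unstable

ΔT = 16.0 − 14.2 = +1.8 K and ΔS = 37.20 − 36.77 = +0.43 psu (deep − shallow).
−αΔT = -4.50 × 10⁻⁴; βΔS = 3.44 × 10⁻⁴; sum Δρ/ρ₀ = -1.06 × 10⁻⁴.
Δρ/ρ₀ < 0, so Δρ < 0: deeper water is lighter → statically unstable; the column would overturn.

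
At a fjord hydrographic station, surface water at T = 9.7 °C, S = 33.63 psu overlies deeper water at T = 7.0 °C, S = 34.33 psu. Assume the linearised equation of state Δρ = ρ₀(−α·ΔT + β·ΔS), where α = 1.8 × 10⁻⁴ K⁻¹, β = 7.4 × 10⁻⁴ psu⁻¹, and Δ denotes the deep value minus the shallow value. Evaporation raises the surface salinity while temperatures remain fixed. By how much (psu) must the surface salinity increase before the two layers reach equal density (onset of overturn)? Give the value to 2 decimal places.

1.36 psu

Neutral buoyancy requires −α(T_deep − T_surf) + β(S_deep − S_surf′) = 0.
S_surf′ = S_deep − (α/β)·ΔT = 34.33 − (1.8 × 10⁻⁴/7.4 × 10⁻⁴)·(-2.7) = 34.9868 psu.
Increase required: 34.9868 − 33.63 = 1.3568 psu.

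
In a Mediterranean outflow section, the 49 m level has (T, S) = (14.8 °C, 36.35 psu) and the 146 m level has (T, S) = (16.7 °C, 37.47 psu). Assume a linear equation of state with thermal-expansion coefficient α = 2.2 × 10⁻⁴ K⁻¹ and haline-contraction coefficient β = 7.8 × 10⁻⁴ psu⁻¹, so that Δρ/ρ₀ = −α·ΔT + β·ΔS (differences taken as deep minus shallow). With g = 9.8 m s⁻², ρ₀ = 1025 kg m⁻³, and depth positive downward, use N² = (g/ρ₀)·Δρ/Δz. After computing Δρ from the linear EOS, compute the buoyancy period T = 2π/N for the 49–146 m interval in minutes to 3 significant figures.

ΔT = +1.9 K, ΔS = +1.12 psu (deep − shallow).
Δρ/ρ₀ = −αΔT + βΔS = -4.18 × 10⁻⁴ + 8.736 × 10⁻⁴ = 4.556 × 10⁻⁴, so Δρ ≈ 0.4670 kg m⁻³.
N² = (g/ρ₀)·Δρ/Δz = g·(Δρ/ρ₀)/Δz = 9.8 × 4.556 × 10⁻⁴ / 97 = 4.6030 × 10⁻⁵ s⁻².
N = √(4.6030 × 10⁻⁵) = 6.7845 × 10⁻³ rad s⁻¹ → T = 2π/N = 926.11 s = 15.435 min ≈ 15.4 min.

15.4 min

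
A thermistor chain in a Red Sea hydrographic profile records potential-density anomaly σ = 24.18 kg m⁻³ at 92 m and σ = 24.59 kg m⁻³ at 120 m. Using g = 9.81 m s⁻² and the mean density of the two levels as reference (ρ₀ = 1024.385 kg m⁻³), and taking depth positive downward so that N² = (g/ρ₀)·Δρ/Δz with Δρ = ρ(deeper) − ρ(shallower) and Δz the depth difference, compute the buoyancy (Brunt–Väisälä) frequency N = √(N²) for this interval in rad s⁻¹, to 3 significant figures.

Δρ = 1024.59 − 1024.18 = 0.41 kg m⁻³ over Δz = 120 − 92 = 28 m.
N² = (9.81/1024.385) × (0.41/28) = 1.4023 × 10⁻⁴ s⁻².
N = √(1.4023 × 10⁻⁴) = 0.011842 rad s⁻¹ ≈ 0.0118 rad s⁻¹.

0.0118 rad s⁻¹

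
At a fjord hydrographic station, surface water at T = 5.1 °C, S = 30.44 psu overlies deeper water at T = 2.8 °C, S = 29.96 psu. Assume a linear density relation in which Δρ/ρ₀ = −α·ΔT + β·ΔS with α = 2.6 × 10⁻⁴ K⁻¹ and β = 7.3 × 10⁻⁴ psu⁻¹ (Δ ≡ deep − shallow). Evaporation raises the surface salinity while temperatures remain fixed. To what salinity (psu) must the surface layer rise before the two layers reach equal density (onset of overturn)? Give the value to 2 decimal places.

Neutral buoyancy requires −α(T_deep − T_surf) + β(S_deep − S_surf′) = 0.
S_surf′ = S_deep − (α/β)·ΔT = 29.96 − (2.6 × 10⁻⁴/7.3 × 10⁻⁴)·(-2.3) = 30.7792 psu.
Increase required: 30.7792 − 30.44 = 0.3392 psu.

30.78 psu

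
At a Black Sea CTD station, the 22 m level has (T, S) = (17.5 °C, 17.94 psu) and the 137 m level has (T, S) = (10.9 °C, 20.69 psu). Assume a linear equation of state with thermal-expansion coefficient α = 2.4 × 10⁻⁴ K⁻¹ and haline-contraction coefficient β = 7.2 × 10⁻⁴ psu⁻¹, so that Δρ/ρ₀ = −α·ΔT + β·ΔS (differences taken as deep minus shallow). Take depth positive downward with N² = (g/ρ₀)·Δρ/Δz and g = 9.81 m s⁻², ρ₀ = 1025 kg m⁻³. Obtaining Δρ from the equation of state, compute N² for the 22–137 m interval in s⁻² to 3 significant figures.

3.04 × 10⁻⁴ s⁻²

ΔT = -6.6 K, ΔS = +2.75 psu (deep − shallow).
Δρ/ρ₀ = −αΔT + βΔS = 1.584 × 10⁻³ + 1.98 × 10⁻³ = 3.564 × 10⁻³, so Δρ ≈ 3.653 kg m⁻³.
N² = (g/ρ₀)·Δρ/Δz = g·(Δρ/ρ₀)/Δz = 9.81 × 3.564 × 10⁻³ / 115 = 3.0402 × 10⁻⁴ s⁻² ≈ 3.04 × 10⁻⁴ s⁻².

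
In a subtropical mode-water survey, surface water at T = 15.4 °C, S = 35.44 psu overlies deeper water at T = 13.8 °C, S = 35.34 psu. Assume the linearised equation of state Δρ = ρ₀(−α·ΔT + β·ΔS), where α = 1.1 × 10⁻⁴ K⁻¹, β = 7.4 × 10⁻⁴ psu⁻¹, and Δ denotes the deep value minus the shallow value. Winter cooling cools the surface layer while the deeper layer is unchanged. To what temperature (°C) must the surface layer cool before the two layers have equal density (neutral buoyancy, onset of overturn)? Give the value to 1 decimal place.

Neutral buoyancy requires Δρ = 0, i.e. −α(T_deep − T_surf′) + β(S_deep − S_surf) = 0.
T_surf′ = T_deep − (β/α)·ΔS = 13.8 − (7.4 × 10⁻⁴/1.1 × 10⁻⁴)·(-0.10) = 14.473 °C.
Cooling required: 15.4 − (14.473) = 0.927 °C.

14.5 °C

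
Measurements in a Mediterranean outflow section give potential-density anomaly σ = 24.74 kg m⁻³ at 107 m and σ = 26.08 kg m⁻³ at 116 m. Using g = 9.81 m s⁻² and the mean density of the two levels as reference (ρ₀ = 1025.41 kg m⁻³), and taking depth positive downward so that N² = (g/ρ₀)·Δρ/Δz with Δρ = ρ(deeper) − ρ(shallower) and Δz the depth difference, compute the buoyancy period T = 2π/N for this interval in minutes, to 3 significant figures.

2.77 min

Δρ = 1026.08 − 1024.74 = 1.34 kg m⁻³ over Δz = 116 − 107 = 9 m.
N² = (9.81/1025.41) × (1.34/9) = 1.4244 × 10⁻³ s⁻².
N = √(1.4244 × 10⁻³) = 0.037741 rad s⁻¹, so T = 2π/N = 166.48 s = 2.7747 min ≈ 2.77 min.
A positive N² confirms static stability across the interval.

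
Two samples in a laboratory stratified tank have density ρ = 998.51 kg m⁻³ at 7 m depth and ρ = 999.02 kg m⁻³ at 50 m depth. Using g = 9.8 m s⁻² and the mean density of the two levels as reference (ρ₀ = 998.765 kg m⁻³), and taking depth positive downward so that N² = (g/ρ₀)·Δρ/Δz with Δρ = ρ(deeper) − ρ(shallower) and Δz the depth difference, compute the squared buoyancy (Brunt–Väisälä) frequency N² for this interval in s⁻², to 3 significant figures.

Δρ = 999.02 − 998.51 = 0.51 kg m⁻³ over Δz = 50 − 7 = 43 m.
N² = (9.8/998.765) × (0.51/43) = 1.1638 × 10⁻⁴ s⁻² ≈ 1.16 × 10⁻⁴ s⁻².
Since Δρ > 0 the layer is stably stratified.

1.16 × 10⁻⁴ s⁻²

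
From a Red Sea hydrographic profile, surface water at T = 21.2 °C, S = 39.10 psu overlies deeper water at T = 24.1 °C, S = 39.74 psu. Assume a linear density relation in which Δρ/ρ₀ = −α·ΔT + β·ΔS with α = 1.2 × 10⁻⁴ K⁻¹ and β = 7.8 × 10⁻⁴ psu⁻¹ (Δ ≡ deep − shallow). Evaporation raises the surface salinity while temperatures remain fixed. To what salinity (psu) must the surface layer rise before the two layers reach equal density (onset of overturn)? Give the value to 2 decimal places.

39.29 psu

Neutral buoyancy requires −α(T_deep − T_surf) + β(S_deep − S_surf′) = 0.
S_surf′ = S_deep − (α/β)·ΔT = 39.74 − (1.2 × 10⁻⁴/7.8 × 10⁻⁴)·(+2.9) = 39.2938 psu.
Increase required: 39.2938 − 39.10 = 0.1938 psu.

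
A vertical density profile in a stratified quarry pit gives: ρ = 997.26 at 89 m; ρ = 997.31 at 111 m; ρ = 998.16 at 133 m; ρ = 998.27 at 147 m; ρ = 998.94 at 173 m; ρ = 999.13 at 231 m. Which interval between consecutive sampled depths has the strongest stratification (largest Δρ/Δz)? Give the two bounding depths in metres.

Compute the density gradient over each adjacent pair:
  89–111 m: Δρ/Δz = 0.05/22 = 2.3 × 10⁻³ kg m⁻⁴
  111–133 m: Δρ/Δz = 0.85/22 = 0.039 kg m⁻⁴
  133–147 m: Δρ/Δz = 0.11/14 = 7.9 × 10⁻³ kg m⁻⁴
  147–173 m: Δρ/Δz = 0.67/26 = 0.026 kg m⁻⁴
  173–231 m: Δρ/Δz = 0.19/58 = 3.3 × 10⁻³ kg m⁻⁴
The largest gradient is in the 111–133 m interval — the pycnocline.

111–133 m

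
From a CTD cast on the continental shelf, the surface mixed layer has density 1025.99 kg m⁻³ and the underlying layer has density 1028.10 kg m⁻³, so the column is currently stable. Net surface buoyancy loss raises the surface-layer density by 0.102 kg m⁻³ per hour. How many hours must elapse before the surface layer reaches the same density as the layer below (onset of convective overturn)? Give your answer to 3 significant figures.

Density deficit of the surface layer: 1028.10 − 1025.99 = 2.11 kg m⁻³.
Required change = 2.11 / 0.102 = 20.7 hours.

20.7 hours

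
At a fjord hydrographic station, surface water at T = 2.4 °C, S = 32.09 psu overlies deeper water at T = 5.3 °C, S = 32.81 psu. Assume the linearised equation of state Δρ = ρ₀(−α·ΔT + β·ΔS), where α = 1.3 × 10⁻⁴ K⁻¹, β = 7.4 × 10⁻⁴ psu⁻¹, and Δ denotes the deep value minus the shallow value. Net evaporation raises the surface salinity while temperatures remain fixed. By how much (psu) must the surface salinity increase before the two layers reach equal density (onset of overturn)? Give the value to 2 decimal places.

0.21 psu

Neutral buoyancy requires −α(T_deep − T_surf) + β(S_deep − S_surf′) = 0.
S_surf′ = S_deep − (α/β)·ΔT = 32.81 − (1.3 × 10⁻⁴/7.4 × 10⁻⁴)·(+2.9) = 32.3005 psu.
Increase required: 32.3005 − 32.09 = 0.2105 psu.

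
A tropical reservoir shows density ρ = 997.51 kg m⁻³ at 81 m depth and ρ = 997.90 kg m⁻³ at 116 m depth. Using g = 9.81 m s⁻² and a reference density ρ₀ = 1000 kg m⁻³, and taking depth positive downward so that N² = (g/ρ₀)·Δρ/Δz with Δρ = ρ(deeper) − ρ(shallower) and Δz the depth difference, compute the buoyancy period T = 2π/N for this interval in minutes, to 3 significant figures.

Δρ = 997.90 − 997.51 = 0.39 kg m⁻³ over Δz = 116 − 81 = 35 m.
N² = (9.81/1000) × (0.39/35) = 1.0931 × 10⁻⁴ s⁻².
N = √(1.0931 × 10⁻⁴) = 0.010455 rad s⁻¹, so T = 2π/N = 600.97 s = 10.016 min ≈ 10.0 min.

10.0 min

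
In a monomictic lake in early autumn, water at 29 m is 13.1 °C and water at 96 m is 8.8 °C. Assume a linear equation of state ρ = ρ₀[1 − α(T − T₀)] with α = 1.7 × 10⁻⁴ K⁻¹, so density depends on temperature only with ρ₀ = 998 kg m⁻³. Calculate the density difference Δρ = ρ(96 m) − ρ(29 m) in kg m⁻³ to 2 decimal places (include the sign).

+0.73 kg m⁻³

ΔT = -4.3 K, Δρ/ρ₀ = −αΔT = 7.31 × 10⁻⁴.
Δρ = 998 × (7.31 × 10⁻⁴) = +0.73 kg m⁻³.
Positive Δρ: denser below, stable.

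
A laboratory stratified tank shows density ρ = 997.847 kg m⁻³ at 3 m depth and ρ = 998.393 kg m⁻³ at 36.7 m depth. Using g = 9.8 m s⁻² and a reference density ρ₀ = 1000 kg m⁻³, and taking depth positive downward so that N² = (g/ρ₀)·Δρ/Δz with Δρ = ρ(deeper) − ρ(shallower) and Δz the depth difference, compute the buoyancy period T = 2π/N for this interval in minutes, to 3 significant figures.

Δρ = 998.393 − 997.847 = 0.546 kg m⁻³ over Δz = 36.7 − 3 = 33.7 m.
N² = (9.8/1000) × (0.546/33.7) = 1.5878 × 10⁻⁴ s⁻².
N = √(1.5878 × 10⁻⁴) = 0.012601 rad s⁻¹, so T = 2π/N = 498.63 s = 8.3105 min ≈ 8.31 min.

8.31 min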